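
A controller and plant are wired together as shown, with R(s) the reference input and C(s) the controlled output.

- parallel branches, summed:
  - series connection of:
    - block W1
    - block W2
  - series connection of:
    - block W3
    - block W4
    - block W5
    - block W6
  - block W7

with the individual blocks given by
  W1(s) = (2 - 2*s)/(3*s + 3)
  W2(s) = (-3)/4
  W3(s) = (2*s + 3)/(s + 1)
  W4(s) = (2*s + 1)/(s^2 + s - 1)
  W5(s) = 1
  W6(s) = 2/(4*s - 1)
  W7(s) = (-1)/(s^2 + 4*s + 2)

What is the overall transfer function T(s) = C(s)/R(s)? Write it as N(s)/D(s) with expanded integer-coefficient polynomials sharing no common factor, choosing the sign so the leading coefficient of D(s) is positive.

1. multiply W1, W2 (series), giving (s - 1)/(2*s + 2)
2. reduce the series chain W3, W4, W5, W6, giving (8*s^2 + 16*s + 6)/(4*s^4 + 7*s^3 - 2*s^2 - 4*s + 1)
3. combine (W1*W2), (W3*W4*W5*W6), W7 in parallel, which is the overall transfer function T(s) = C(s)/R(s) in lowest terms

Answer: (4*s^6 + 15*s^5 + 4*s^4 + 54*s^3 + 183*s^2 + 128*s + 20)/(8*s^6 + 46*s^5 + 68*s^4 + 4*s^3 - 38*s^2 - 8*s + 4)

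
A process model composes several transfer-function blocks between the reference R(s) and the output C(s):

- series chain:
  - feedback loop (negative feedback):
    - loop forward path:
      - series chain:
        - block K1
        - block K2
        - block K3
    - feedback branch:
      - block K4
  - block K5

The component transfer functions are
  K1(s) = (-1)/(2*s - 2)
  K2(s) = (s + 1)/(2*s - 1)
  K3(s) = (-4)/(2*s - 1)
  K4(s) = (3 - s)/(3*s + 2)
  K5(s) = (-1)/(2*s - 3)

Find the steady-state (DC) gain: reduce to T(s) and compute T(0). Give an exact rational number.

The answer is 1/3.

Reasoning:
[1] multiply K1, K2, K3 (series) gives (2*s + 2)/(4*s^3 - 8*s^2 + 5*s - 1)
[2] collapse the loop ((K1*K2*K3) forward, K4 return) gives (6*s^2 + 10*s + 4)/(12*s^4 - 16*s^3 - 3*s^2 + 11*s + 4)
[3] combine [(K1*K2*K3)/(1+(K1*K2*K3)*K4)], K5 in series gives (-6*s^2 - 10*s - 4)/(24*s^5 - 68*s^4 + 42*s^3 + 31*s^2 - 25*s - 12)
That last expression is T(s); at s = 0 only the constant terms survive, so T(0) = -4/(-12) = 1/3.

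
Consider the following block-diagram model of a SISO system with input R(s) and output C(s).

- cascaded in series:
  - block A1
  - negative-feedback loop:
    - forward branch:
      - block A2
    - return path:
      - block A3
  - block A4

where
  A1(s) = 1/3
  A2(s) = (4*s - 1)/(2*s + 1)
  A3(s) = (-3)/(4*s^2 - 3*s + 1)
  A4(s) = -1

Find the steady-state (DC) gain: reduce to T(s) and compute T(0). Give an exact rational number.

Reducing step by step:

Step 1 - reduce the feedback loop with forward A2 and return A3 gives (16*s^3 - 16*s^2 + 7*s - 1)/(8*s^3 - 2*s^2 - 13*s + 4)
Step 2 - combine A1, [A2/(1+A2*A3)], A4 in series gives (-16*s^3 + 16*s^2 - 7*s + 1)/(24*s^3 - 6*s^2 - 39*s + 12)
The step-2 result is T(s). Setting s = 0: T(0) = 1/12.

Answer: 1/12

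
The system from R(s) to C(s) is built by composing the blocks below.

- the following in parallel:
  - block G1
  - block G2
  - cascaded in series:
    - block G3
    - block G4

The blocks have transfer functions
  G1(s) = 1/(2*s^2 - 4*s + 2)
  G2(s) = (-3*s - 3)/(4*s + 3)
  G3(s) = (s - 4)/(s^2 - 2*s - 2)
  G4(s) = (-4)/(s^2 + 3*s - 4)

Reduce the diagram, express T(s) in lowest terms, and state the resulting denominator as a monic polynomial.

[1] cascade G3, G4 gives (16 - 4*s)/(s^4 + s^3 - 12*s^2 + 2*s + 8)
[2] combine G1, G2, (G3*G4) in parallel gives (-6*s^6 - 6*s^5 + 82*s^4 - 27*s^3 - 18*s^2 - 58*s - 72)/(8*s^6 + 6*s^5 - 104*s^4 + 34*s^3 + 132*s^2 - 28*s - 48)
That last expression is T(s), already simplified. Scaling its denominator by 1/8 (the reciprocal of the leading coefficient) yields the monic denominator.

Final answer: s^6 + 3*s^5/4 - 13*s^4 + 17*s^3/4 + 33*s^2/2 - 7*s/2 - 6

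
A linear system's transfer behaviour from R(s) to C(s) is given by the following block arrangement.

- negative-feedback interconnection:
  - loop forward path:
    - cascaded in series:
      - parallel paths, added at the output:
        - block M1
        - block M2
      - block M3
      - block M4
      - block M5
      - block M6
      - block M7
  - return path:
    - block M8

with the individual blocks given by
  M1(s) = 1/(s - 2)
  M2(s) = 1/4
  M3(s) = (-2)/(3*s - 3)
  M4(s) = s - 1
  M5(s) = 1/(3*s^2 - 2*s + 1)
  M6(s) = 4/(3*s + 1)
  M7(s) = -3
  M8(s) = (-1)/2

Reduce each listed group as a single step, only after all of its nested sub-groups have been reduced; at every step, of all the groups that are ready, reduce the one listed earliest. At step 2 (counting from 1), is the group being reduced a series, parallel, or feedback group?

Step 1 - combine M1, M2 in parallel
Step 2 - combine (M1+M2), M3, M4, M5, M6, M7 in series
Step 3 - feedback reduction of ((M1+M2)*M3*M4*M5*M6*M7), M8
Step 2: series.

Answer: series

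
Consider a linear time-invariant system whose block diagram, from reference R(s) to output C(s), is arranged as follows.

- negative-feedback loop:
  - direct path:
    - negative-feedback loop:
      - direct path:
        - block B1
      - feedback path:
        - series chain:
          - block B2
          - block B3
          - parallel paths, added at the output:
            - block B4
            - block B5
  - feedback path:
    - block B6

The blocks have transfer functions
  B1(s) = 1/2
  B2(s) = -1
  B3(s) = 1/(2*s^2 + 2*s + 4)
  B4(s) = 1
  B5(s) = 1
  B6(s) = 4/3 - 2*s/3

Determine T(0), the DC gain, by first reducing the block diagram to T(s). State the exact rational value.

1. sum the parallel branches B4, B5: 2
2. multiply B2, B3, (B4+B5) (series): (-1)/(s^2 + s + 2)
3. feedback reduction of B1, (B2*B3*(B4+B5)): (s^2 + s + 2)/(2*s^2 + 2*s + 3)
4. close the feedback loop around [B1/(1+B1*(B2*B3*(B4+B5)))], B6: (-3*s^2 - 3*s - 6)/(2*s^3 - 8*s^2 - 6*s - 17)
The step-4 result is T(s). Setting s = 0: T(0) = -6/(-17) = 6/17.

Therefore the answer is 6/17.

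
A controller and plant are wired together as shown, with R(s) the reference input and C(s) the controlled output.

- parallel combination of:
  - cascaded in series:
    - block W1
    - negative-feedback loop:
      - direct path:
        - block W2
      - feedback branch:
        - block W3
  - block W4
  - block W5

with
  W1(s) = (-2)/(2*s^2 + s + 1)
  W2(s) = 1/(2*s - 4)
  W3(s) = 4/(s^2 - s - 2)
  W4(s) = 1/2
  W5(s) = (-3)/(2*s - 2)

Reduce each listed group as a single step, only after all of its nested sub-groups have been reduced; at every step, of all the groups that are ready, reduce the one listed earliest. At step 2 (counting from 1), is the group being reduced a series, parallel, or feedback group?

Reducing step by step:

Step 1 - reduce the feedback loop with forward W2 and return W3
Step 2 - combine W1, [W2/(1+W2*W3)] in series
Step 3 - reduce the parallel group (W1*[W2/(1+W2*W3)]), W4, W5
The group at step 2 is a series group.

Answer: series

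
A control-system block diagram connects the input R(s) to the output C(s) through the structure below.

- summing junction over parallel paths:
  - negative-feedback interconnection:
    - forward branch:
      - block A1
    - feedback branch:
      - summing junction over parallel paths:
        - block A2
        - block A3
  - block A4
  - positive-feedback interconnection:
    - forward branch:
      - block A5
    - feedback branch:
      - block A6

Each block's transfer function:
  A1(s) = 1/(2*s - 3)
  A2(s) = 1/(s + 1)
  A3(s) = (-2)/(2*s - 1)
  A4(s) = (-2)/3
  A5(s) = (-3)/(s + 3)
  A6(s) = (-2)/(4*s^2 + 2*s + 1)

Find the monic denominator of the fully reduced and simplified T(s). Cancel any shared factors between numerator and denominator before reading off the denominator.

Step 1. add A2, A3 (parallel), giving (-3)/(2*s^2 + s - 1)
Step 2. reduce the feedback loop with forward A1 and return (A2+A3), giving (2*s^2 + s - 1)/(4*s^3 - 4*s^2 - 5*s)
Step 3. feedback reduction of A5, A6, giving (-12*s^2 - 6*s - 3)/(4*s^3 + 14*s^2 + 7*s - 3)
Step 4. reduce the parallel group [A1/(1+A1*(A2+A3))], A4, [A5/(1-A5*A6)], giving (-32*s^6 - 200*s^5 + 264*s^4 + 508*s^3 + 133*s^2 - 15*s + 9)/(48*s^6 + 120*s^5 - 144*s^4 - 330*s^3 - 69*s^2 + 45*s)
The result of step 4 is T(s) in lowest terms. Its denominator has leading coefficient 48; dividing the denominator through by 48 makes it monic.

Answer: s^6 + 5*s^5/2 - 3*s^4 - 55*s^3/8 - 23*s^2/16 + 15*s/16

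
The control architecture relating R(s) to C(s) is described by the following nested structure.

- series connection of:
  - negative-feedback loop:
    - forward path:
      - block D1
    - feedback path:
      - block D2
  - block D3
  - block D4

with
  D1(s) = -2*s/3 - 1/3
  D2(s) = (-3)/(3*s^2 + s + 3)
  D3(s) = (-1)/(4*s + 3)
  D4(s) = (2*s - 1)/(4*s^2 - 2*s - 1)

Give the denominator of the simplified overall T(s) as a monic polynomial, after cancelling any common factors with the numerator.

The answer is s^5 + 5*s^4/4 + 23*s^3/24 - 23*s^2/48 - 49*s/48 - 1/4.

Reasoning:
Step 1. apply the feedback formula to D1, D2 = (-6*s^3 - 5*s^2 - 7*s - 3)/(9*s^2 + 9*s + 12)
Step 2. cascade [D1/(1+D1*D2)], D3, D4 = (12*s^4 + 4*s^3 + 9*s^2 - s - 3)/(144*s^5 + 180*s^4 + 138*s^3 - 69*s^2 - 147*s - 36)
No further cancellation is possible in the step-2 result, so that is T(s). Its denominator becomes monic after dividing by the leading coefficient 144.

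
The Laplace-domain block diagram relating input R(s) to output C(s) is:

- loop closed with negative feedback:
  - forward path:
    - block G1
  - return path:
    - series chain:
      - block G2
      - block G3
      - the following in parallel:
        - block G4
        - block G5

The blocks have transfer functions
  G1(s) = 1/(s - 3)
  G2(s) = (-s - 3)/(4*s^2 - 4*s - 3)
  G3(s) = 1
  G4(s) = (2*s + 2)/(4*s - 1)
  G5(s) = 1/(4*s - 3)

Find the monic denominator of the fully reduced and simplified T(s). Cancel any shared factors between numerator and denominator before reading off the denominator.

Step 1. sum the parallel branches G4, G5 = (8*s^2 + 6*s - 7)/(16*s^2 - 16*s + 3)
Step 2. reduce the series chain G2, G3, (G4+G5) = (-8*s^3 - 30*s^2 - 11*s + 21)/(64*s^4 - 128*s^3 + 28*s^2 + 36*s - 9)
Step 3. apply the feedback formula to G1, (G2*G3*(G4+G5)) = (64*s^4 - 128*s^3 + 28*s^2 + 36*s - 9)/(64*s^5 - 320*s^4 + 404*s^3 - 78*s^2 - 128*s + 48)
That last expression is T(s), already simplified. Scaling its denominator by 1/64 (the reciprocal of the leading coefficient) yields the monic denominator.

Hence the answer: s^5 - 5*s^4 + 101*s^3/16 - 39*s^2/32 - 2*s + 3/4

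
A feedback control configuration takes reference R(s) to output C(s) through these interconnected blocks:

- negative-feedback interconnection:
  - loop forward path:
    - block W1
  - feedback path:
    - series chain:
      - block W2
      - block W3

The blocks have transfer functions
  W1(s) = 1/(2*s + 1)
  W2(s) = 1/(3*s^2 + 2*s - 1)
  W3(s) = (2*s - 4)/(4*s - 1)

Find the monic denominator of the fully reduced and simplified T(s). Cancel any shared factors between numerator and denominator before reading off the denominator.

The answer is s^4 + 11*s^3/12 - 7*s^2/24 - s/12 - 1/8.

Reasoning:
1. multiply W2, W3 (series), giving (2*s - 4)/(12*s^3 + 5*s^2 - 6*s + 1)
2. collapse the loop (W1 forward, (W2*W3) return), giving (12*s^3 + 5*s^2 - 6*s + 1)/(24*s^4 + 22*s^3 - 7*s^2 - 2*s - 3)
No further cancellation is possible in the step-2 result, so that is T(s). Its denominator becomes monic after dividing by the leading coefficient 24.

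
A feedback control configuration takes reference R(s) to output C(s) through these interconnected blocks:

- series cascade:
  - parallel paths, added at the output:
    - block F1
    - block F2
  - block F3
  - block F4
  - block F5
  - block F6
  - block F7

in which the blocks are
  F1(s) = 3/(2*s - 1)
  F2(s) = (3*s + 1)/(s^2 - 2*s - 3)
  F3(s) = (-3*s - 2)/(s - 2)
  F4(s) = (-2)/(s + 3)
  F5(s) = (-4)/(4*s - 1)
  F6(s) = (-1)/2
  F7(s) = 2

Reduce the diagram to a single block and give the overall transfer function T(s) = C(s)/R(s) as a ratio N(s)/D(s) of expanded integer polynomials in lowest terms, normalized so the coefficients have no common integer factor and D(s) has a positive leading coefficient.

First reduce the diagram to T(s).

[1] add F1, F2 (parallel) = (9*s^2 - 7*s - 10)/(2*s^3 - 5*s^2 - 4*s + 3)
[2] multiply (F1+F2), F3, F4, F5, F6, F7 (series), which is the overall transfer function T(s) = C(s)/R(s) in lowest terms

Answer: (216*s^3 - 24*s^2 - 352*s - 160)/(8*s^6 - 14*s^5 - 81*s^4 + 137*s^3 + 79*s^2 - 99*s + 18)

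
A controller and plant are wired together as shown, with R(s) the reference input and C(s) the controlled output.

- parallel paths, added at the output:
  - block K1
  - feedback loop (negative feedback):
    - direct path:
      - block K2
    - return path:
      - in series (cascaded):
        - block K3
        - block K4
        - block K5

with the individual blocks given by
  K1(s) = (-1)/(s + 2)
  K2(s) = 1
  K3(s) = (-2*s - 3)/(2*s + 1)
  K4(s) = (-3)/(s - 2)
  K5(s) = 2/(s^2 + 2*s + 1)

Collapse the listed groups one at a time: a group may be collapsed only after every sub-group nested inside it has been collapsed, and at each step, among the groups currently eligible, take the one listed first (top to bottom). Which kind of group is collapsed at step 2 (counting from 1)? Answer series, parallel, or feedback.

[1] reduce the series chain K3, K4, K5
[2] apply the feedback formula to K2, (K3*K4*K5)
[3] reduce the parallel group K1, [K2/(1+K2*(K3*K4*K5))]
So the answer for step 2 is feedback.

Answer: feedback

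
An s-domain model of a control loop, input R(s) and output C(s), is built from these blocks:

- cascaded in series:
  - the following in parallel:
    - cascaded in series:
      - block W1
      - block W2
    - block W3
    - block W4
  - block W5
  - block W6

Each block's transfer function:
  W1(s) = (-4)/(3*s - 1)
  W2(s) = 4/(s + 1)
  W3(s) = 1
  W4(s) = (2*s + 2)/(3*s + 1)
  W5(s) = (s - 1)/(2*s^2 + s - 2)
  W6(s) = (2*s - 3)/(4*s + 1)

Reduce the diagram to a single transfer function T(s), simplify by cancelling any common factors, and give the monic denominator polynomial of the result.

Step 1 - cascade W1, W2 -> (-16)/(3*s^2 + 2*s - 1)
Step 2 - combine (W1*W2), W3, W4 in parallel -> (15*s^3 + 19*s^2 - 47*s - 19)/(9*s^3 + 9*s^2 - s - 1)
Step 3 - series reduction of ((W1*W2)+W3+W4), W5, W6 -> (30*s^5 - 37*s^4 - 144*s^3 + 254*s^2 - 46*s - 57)/(72*s^6 + 126*s^5 - 17*s^4 - 95*s^3 - 17*s^2 + 9*s + 2)
The result of step 3 is T(s) in lowest terms. Its denominator has leading coefficient 72; dividing the denominator through by 72 makes it monic.

Therefore the answer is s^6 + 7*s^5/4 - 17*s^4/72 - 95*s^3/72 - 17*s^2/72 + s/8 + 1/36.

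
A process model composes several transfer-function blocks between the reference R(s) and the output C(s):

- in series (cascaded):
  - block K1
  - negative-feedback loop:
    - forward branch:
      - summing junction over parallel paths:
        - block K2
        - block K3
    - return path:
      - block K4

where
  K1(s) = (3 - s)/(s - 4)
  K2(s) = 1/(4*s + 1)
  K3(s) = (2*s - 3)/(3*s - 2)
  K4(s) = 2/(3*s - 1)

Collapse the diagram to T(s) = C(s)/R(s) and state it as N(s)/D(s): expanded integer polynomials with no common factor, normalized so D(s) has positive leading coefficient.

First reduce the diagram to T(s).

[1] sum the parallel branches K2, K3: (8*s^2 - 7*s - 5)/(12*s^2 - 5*s - 2)
[2] collapse the loop ((K2+K3) forward, K4 return): (24*s^3 - 29*s^2 - 8*s + 5)/(36*s^3 - 11*s^2 - 15*s - 8)
[3] reduce the series chain K1, [(K2+K3)/(1+(K2+K3)*K4)]; the result is T(s) itself (integer coefficients, no common factor, positive leading denominator coefficient)

Answer: (-24*s^4 + 101*s^3 - 79*s^2 - 29*s + 15)/(36*s^4 - 155*s^3 + 29*s^2 + 52*s + 32)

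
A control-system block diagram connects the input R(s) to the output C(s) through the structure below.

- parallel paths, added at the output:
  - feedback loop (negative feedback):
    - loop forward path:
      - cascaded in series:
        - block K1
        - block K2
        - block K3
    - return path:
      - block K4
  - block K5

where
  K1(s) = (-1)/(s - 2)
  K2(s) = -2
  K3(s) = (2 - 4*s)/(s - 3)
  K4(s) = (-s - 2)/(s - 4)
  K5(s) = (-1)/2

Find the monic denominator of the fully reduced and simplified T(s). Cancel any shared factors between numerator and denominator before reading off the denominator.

The answer is s^3 - s^2 + 38*s - 32.

Reasoning:
1. cascade K1, K2, K3: (4 - 8*s)/(s^2 - 5*s + 6)
2. feedback reduction of (K1*K2*K3), K4: (-8*s^2 + 36*s - 16)/(s^3 - s^2 + 38*s - 32)
3. parallel reduction of [(K1*K2*K3)/(1+(K1*K2*K3)*K4)], K5: (-s^3 - 15*s^2 + 34*s)/(2*s^3 - 2*s^2 + 76*s - 64)
The result of step 3 is T(s) in lowest terms. Its denominator has leading coefficient 2; dividing the denominator through by 2 makes it monic.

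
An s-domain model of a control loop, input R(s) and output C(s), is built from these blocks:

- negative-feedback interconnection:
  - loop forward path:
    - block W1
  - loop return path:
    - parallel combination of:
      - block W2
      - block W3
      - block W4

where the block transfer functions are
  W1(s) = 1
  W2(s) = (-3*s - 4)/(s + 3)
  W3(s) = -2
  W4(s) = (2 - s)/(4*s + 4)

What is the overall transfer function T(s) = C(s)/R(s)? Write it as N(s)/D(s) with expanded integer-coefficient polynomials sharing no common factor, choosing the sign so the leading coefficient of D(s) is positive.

First reduce the diagram to T(s).

(1) sum the parallel branches W2, W3, W4: (-21*s^2 - 61*s - 34)/(4*s^2 + 16*s + 12)
(2) apply the feedback formula to W1, (W2+W3+W4) - this is the overall T(s), already in the required normalized form

Answer: (-4*s^2 - 16*s - 12)/(17*s^2 + 45*s + 22)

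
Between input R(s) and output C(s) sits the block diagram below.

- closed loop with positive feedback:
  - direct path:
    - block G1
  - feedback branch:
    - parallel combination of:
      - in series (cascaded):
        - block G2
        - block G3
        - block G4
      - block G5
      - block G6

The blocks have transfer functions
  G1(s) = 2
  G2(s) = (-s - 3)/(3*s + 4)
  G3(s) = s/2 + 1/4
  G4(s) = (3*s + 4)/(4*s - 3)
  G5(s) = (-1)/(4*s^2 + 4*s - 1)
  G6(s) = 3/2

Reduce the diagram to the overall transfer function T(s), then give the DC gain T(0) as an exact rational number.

Step 1 - combine G2, G3, G4 in series gives (-2*s^2 - 7*s - 3)/(16*s - 12)
Step 2 - parallel reduction of (G2*G3*G4), G5, G6 gives (-8*s^4 + 60*s^3 - 14*s^2 - 117*s + 33)/(64*s^3 + 16*s^2 - 64*s + 12)
Step 3 - feedback reduction of G1, ((G2*G3*G4)+G5+G6) gives (64*s^3 + 16*s^2 - 64*s + 12)/(8*s^4 - 28*s^3 + 22*s^2 + 85*s - 27)
DC gain: substitute s = 0 into T(s) from step 3: T(0) = 12/(-27) = -4/9.

Therefore the answer is -4/9.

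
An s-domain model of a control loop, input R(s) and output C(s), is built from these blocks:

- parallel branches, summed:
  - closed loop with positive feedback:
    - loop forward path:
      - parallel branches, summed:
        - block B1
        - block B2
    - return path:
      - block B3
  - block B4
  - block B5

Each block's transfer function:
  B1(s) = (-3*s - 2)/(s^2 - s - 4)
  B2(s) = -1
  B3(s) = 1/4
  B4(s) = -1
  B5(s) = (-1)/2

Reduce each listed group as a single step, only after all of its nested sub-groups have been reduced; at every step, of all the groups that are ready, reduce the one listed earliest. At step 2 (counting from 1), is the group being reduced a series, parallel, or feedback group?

Step 1. combine B1, B2 in parallel
Step 2. reduce the feedback loop with forward (B1+B2) and return B3
Step 3. combine [(B1+B2)/(1-(B1+B2)*B3)], B4, B5 in parallel
So the answer for step 2 is feedback.

Answer: feedback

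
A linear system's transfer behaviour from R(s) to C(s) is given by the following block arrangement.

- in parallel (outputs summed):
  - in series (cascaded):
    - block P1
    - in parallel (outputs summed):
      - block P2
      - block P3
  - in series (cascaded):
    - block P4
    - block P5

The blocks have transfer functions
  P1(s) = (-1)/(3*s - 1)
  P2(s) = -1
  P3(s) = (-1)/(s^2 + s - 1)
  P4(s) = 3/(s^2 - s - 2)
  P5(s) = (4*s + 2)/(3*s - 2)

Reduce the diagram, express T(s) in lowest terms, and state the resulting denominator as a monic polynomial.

First reduce the diagram to T(s).

1. parallel reduction of P2, P3; result (-s^2 - s)/(s^2 + s - 1)
2. combine P1, (P2+P3) in series; result (s^2 + s)/(3*s^3 + 2*s^2 - 4*s + 1)
3. reduce the series chain P4, P5; result (12*s + 6)/(3*s^3 - 5*s^2 - 4*s + 4)
4. sum the parallel branches (P1*(P2+P3)), (P4*P5); result (3*s^5 + 34*s^4 + 33*s^3 - 36*s^2 - 8*s + 6)/(9*s^6 - 9*s^5 - 34*s^4 + 27*s^3 + 19*s^2 - 20*s + 4)
That last expression is T(s), already simplified. Scaling its denominator by 1/9 (the reciprocal of the leading coefficient) yields the monic denominator.

Answer: s^6 - s^5 - 34*s^4/9 + 3*s^3 + 19*s^2/9 - 20*s/9 + 4/9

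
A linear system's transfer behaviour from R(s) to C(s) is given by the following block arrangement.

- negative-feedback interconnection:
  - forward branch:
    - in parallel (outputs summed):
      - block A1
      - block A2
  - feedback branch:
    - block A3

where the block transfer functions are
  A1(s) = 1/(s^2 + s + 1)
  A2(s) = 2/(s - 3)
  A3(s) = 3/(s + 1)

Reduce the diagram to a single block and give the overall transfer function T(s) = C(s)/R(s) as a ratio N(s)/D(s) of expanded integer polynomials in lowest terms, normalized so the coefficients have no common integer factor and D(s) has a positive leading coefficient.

Step 1: combine A1, A2 in parallel, giving (2*s^2 + 3*s - 1)/(s^3 - 2*s^2 - 2*s - 3)
Step 2: close the feedback loop around (A1+A2), A3, giving the overall T(s)

Therefore the answer is (2*s^3 + 5*s^2 + 2*s - 1)/(s^4 - s^3 + 2*s^2 + 4*s - 6).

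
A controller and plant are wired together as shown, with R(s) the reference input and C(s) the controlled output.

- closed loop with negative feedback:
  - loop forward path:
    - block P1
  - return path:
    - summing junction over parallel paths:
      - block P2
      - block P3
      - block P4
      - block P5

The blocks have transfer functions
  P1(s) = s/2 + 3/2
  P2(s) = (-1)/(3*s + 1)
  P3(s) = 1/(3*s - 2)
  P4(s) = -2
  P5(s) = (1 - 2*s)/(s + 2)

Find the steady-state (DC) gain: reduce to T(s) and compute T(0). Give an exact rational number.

Step 1. reduce the parallel group P2, P3, P4, P5 = (-36*s^3 - 15*s^2 + 20*s + 12)/(9*s^3 + 15*s^2 - 8*s - 4)
Step 2. feedback reduction of P1, (P2+P3+P4+P5) = (-9*s^4 - 42*s^3 - 37*s^2 + 28*s + 12)/(36*s^4 + 105*s^3 - 5*s^2 - 56*s - 28)
DC gain: substitute s = 0 into T(s) from step 2: T(0) = 12/(-28) = -3/7.

Answer: -3/7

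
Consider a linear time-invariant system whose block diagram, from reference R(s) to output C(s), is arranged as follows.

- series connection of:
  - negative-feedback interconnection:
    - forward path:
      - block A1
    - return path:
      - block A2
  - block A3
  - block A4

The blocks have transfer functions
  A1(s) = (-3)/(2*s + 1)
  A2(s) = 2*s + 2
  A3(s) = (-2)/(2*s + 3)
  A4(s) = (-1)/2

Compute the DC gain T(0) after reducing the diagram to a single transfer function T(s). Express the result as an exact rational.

First reduce the diagram to T(s).

Step 1: close the feedback loop around A1, A2 gives 3/(4*s + 5)
Step 2: series reduction of [A1/(1+A1*A2)], A3, A4 gives 3/(8*s^2 + 22*s + 15)
Evaluating the step-2 result (the overall T(s)) at s = 0 gives T(0) = 3/15 = 1/5.

Answer: 1/5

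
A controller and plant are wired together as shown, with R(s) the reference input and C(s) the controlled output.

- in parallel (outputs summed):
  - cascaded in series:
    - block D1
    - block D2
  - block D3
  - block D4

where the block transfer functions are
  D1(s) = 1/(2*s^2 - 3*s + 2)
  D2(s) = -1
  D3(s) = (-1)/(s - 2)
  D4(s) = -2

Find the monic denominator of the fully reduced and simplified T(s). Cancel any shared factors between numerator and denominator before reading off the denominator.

The answer is s^3 - 7*s^2/2 + 4*s - 2.

Reasoning:
[1] cascade D1, D2 = (-1)/(2*s^2 - 3*s + 2)
[2] sum the parallel branches (D1*D2), D3, D4 = (-4*s^3 + 12*s^2 - 14*s + 8)/(2*s^3 - 7*s^2 + 8*s - 4)
No further cancellation is possible in the step-2 result, so that is T(s). Its denominator becomes monic after dividing by the leading coefficient 2.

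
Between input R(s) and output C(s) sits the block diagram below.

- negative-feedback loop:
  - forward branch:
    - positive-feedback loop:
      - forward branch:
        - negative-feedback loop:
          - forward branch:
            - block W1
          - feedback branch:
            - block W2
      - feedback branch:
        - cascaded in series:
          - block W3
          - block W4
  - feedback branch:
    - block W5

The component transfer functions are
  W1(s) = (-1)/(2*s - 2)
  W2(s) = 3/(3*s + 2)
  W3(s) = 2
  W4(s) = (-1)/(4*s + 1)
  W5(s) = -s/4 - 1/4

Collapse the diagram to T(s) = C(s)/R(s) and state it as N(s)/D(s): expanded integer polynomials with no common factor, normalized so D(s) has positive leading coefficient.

First reduce the diagram to T(s).

(1) collapse the loop (W1 forward, W2 return) = (-3*s - 2)/(6*s^2 - 2*s - 7)
(2) reduce the series chain W3, W4 = (-2)/(4*s + 1)
(3) close the feedback loop around [W1/(1+W1*W2)], (W3*W4) = (-12*s^2 - 11*s - 2)/(24*s^3 - 2*s^2 - 36*s - 11)
(4) feedback reduction of [[W1/(1+W1*W2)]/(1-[W1/(1+W1*W2)]*(W3*W4))], W5 - this is the overall T(s), already in the required normalized form

Answer: (-48*s^2 - 44*s - 8)/(108*s^3 + 15*s^2 - 131*s - 42)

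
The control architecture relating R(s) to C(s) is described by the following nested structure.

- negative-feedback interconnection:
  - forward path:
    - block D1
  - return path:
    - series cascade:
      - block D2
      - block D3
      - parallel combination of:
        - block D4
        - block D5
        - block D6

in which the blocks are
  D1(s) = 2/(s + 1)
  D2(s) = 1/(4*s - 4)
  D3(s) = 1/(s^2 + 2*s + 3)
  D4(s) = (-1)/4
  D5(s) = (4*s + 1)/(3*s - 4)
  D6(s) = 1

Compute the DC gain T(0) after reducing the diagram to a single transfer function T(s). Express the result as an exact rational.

Reducing step by step:

(1) reduce the parallel group D4, D5, D6 gives (25*s - 8)/(12*s - 16)
(2) reduce the series chain D2, D3, (D4+D5+D6) gives (25*s - 8)/(48*s^4 - 16*s^3 - 16*s^2 - 208*s + 192)
(3) apply the feedback formula to D1, (D2*D3*(D4+D5+D6)) gives (48*s^4 - 16*s^3 - 16*s^2 - 208*s + 192)/(24*s^5 + 16*s^4 - 16*s^3 - 112*s^2 + 17*s + 88)
Step 3 gives the overall T(s). Then T(0) = 192/88 = 24/11.

Answer: 24/11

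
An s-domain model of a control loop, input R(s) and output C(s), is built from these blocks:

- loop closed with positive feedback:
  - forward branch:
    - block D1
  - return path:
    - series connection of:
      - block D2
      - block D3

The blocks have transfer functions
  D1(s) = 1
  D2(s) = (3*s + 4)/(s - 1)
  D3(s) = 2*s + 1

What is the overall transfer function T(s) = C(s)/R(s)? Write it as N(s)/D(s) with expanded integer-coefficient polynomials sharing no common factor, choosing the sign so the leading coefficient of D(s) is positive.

Step 1 - cascade D2, D3: (6*s^2 + 11*s + 4)/(s - 1)
Step 2 - close the feedback loop around D1, (D2*D3) - this is the overall T(s), already in the required normalized form

Answer: (1 - s)/(6*s^2 + 10*s + 5)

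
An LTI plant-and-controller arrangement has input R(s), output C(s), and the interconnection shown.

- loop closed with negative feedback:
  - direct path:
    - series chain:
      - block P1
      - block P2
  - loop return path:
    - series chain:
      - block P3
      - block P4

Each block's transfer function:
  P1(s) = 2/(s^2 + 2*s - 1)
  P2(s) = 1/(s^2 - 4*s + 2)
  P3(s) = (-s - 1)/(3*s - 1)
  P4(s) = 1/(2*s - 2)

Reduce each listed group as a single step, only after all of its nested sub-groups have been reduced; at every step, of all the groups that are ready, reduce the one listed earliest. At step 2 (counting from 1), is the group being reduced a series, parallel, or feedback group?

Step 1: multiply P1, P2 (series)
Step 2: series reduction of P3, P4
Step 3: collapse the loop ((P1*P2) forward, (P3*P4) return)
Step 2: series.

Final answer: series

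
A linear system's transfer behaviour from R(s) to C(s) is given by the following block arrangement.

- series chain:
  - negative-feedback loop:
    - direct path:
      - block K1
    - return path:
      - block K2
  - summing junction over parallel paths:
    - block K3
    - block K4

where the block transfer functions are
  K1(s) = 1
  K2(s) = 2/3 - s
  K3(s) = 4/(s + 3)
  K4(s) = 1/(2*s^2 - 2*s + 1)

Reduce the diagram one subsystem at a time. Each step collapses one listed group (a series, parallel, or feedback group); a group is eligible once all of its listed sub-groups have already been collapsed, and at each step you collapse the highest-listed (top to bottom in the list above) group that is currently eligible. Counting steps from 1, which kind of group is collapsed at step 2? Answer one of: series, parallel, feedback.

Reducing step by step:

[1] collapse the loop (K1 forward, K2 return)
[2] parallel reduction of K3, K4
[3] series reduction of [K1/(1+K1*K2)], (K3+K4)
Step 2 collapses a parallel group.

Answer: parallel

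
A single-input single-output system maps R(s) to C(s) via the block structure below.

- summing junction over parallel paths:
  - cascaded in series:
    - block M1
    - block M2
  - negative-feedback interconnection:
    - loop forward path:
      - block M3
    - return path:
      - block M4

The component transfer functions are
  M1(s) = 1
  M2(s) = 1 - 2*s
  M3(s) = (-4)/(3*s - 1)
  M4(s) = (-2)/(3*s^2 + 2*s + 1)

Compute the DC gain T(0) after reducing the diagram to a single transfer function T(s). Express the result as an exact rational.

The answer is 3/7.

Reasoning:
Step 1 - combine M1, M2 in series = 1 - 2*s
Step 2 - collapse the loop (M3 forward, M4 return) = (-12*s^2 - 8*s - 4)/(9*s^3 + 3*s^2 + s + 7)
Step 3 - combine (M1*M2), [M3/(1+M3*M4)] in parallel = (-18*s^4 + 3*s^3 - 11*s^2 - 21*s + 3)/(9*s^3 + 3*s^2 + s + 7)
The step-3 result is T(s). Setting s = 0: T(0) = 3/7.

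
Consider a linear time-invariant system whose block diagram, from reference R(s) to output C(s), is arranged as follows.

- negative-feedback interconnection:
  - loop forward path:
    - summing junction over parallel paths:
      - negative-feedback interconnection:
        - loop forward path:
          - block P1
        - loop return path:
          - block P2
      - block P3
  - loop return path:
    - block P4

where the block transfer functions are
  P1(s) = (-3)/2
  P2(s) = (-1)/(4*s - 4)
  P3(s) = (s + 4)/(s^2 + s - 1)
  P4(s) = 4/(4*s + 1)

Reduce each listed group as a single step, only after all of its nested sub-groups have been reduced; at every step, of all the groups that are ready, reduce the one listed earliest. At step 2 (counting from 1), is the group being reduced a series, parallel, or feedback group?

Answer: parallel

Working:
Step 1 - reduce the feedback loop with forward P1 and return P2
Step 2 - sum the parallel branches [P1/(1+P1*P2)], P3
Step 3 - apply the feedback formula to ([P1/(1+P1*P2)]+P3), P4
At step 2 the group reduced is parallel.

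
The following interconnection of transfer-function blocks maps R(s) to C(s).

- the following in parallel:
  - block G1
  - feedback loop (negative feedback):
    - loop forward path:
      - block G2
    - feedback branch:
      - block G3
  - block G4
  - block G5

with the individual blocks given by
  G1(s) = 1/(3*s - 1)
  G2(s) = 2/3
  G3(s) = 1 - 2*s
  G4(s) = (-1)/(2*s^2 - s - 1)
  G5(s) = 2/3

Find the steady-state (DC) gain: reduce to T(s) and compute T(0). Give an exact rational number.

Step 1. collapse the loop (G2 forward, G3 return), giving (-2)/(4*s - 5)
Step 2. sum the parallel branches G1, [G2/(1+G2*G3)], G4, G5, giving (48*s^4 - 112*s^3 - 14*s^2 + 100*s - 16)/(72*s^4 - 150*s^3 + 51*s^2 + 42*s - 15)
The step-2 result is T(s). Setting s = 0: T(0) = -16/(-15) = 16/15.

Therefore the answer is 16/15.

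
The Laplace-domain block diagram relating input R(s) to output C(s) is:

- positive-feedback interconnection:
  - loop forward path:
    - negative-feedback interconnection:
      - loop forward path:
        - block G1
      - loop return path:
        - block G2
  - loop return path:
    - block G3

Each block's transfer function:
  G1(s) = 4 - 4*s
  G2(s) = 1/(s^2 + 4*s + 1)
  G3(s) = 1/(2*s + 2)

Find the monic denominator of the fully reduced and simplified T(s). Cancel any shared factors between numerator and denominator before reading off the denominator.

Step 1 - feedback reduction of G1, G2: (-4*s^3 - 12*s^2 + 12*s + 4)/(s^2 + 5)
Step 2 - apply the feedback formula to [G1/(1+G1*G2)], G3: (-4*s^4 - 16*s^3 + 16*s + 4)/(3*s^3 + 7*s^2 - s + 3)
The result of step 2 is T(s) in lowest terms. Its denominator has leading coefficient 3; dividing the denominator through by 3 makes it monic.

Hence the answer: s^3 + 7*s^2/3 - s/3 + 1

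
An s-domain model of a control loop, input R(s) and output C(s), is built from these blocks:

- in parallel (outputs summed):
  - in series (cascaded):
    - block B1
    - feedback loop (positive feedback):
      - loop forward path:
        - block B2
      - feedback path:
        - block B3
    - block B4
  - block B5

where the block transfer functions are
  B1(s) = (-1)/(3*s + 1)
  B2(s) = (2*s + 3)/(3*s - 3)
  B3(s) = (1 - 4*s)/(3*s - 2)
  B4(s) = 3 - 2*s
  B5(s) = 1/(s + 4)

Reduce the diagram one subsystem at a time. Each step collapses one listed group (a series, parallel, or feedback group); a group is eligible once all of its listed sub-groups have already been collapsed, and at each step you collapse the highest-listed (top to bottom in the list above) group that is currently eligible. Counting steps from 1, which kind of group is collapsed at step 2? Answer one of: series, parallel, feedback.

Step 1: apply the feedback formula to B2, B3
Step 2: combine B1, [B2/(1-B2*B3)], B4 in series
Step 3: combine (B1*[B2/(1-B2*B3)]*B4), B5 in parallel
Step 2: series.

Answer: series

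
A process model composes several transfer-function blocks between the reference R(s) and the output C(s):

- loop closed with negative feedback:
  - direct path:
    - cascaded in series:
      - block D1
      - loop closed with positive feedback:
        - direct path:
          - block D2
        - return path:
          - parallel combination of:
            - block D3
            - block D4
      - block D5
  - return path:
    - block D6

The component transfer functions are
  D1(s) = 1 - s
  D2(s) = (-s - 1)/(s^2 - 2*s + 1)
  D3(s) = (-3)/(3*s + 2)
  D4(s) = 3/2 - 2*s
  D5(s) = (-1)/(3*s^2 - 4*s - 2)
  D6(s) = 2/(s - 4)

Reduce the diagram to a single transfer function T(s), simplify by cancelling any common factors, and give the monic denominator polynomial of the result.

Reducing step by step:

[1] sum the parallel branches D3, D4; result (-12*s^2 + s)/(6*s + 4)
[2] reduce the feedback loop with forward D2 and return (D3+D4); result (6*s^2 + 10*s + 4)/(6*s^3 + 19*s^2 + s - 4)
[3] combine D1, [D2/(1-D2*(D3+D4))], D5 in series; result (6*s^3 + 4*s^2 - 6*s - 4)/(18*s^5 + 33*s^4 - 85*s^3 - 54*s^2 + 14*s + 8)
[4] close the feedback loop around (D1*[D2/(1-D2*(D3+D4))]*D5), D6; result (6*s^4 - 20*s^3 - 22*s^2 + 20*s + 16)/(18*s^6 - 39*s^5 - 217*s^4 + 298*s^3 + 238*s^2 - 60*s - 40)
That last expression is T(s), already simplified. Scaling its denominator by 1/18 (the reciprocal of the leading coefficient) yields the monic denominator.

Answer: s^6 - 13*s^5/6 - 217*s^4/18 + 149*s^3/9 + 119*s^2/9 - 10*s/3 - 20/9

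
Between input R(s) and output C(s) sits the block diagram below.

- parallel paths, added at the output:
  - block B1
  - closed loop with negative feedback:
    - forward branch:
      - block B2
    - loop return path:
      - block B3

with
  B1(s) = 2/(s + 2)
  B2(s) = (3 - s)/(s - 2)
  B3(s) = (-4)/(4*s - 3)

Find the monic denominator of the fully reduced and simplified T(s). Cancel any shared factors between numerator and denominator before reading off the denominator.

Reducing step by step:

Step 1 - collapse the loop (B2 forward, B3 return): (-4*s^2 + 15*s - 9)/(4*s^2 - 7*s - 6)
Step 2 - reduce the parallel group B1, [B2/(1+B2*B3)]: (-4*s^3 + 15*s^2 + 7*s - 30)/(4*s^3 + s^2 - 20*s - 12)
No further cancellation is possible in the step-2 result, so that is T(s). Its denominator becomes monic after dividing by the leading coefficient 4.

Answer: s^3 + s^2/4 - 5*s - 3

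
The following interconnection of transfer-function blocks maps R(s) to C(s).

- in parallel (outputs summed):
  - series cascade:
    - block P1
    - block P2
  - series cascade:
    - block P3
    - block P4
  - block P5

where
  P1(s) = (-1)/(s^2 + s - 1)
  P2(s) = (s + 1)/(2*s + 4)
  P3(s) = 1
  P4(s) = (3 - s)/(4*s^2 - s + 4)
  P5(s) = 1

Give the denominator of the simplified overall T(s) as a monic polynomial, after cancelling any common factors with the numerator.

Step 1: combine P1, P2 in series -> (-s - 1)/(2*s^3 + 6*s^2 + 2*s - 4)
Step 2: cascade P3, P4 -> (3 - s)/(4*s^2 - s + 4)
Step 3: sum the parallel branches (P1*P2), (P3*P4), P5 -> (8*s^5 + 20*s^4 + 6*s^3 + 19*s^2 + 19*s - 32)/(8*s^5 + 22*s^4 + 10*s^3 + 6*s^2 + 12*s - 16)
The result of step 3 is T(s) in lowest terms. Its denominator has leading coefficient 8; dividing the denominator through by 8 makes it monic.

Hence the answer: s^5 + 11*s^4/4 + 5*s^3/4 + 3*s^2/4 + 3*s/2 - 2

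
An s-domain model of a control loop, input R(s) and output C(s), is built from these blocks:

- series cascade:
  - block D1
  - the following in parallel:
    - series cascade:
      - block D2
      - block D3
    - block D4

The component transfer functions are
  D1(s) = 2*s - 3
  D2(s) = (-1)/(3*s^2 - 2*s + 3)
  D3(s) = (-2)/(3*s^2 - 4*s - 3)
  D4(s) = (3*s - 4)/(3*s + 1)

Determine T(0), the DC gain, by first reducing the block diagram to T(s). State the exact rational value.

Answer: 38/3

Working:
Step 1. reduce the series chain D2, D3 = 2/(9*s^4 - 18*s^3 + 8*s^2 - 6*s - 9)
Step 2. combine (D2*D3), D4 in parallel = (27*s^5 - 90*s^4 + 96*s^3 - 50*s^2 + 3*s + 38)/(27*s^5 - 45*s^4 + 6*s^3 - 10*s^2 - 33*s - 9)
Step 3. series reduction of D1, ((D2*D3)+D4) = (54*s^6 - 261*s^5 + 462*s^4 - 388*s^3 + 156*s^2 + 67*s - 114)/(27*s^5 - 45*s^4 + 6*s^3 - 10*s^2 - 33*s - 9)
The step-3 result is T(s). Setting s = 0: T(0) = -114/(-9) = 38/3.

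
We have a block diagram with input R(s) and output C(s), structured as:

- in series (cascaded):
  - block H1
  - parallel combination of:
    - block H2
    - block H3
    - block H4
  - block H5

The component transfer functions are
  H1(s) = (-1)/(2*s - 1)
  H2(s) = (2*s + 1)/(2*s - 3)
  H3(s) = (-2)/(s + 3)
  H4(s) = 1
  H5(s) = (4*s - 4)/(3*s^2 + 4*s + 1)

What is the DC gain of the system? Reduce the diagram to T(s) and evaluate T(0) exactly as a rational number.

The answer is 0.

Reasoning:
Step 1 - sum the parallel branches H2, H3, H4 = (4*s^2 + 6*s)/(2*s^2 + 3*s - 9)
Step 2 - multiply H1, (H2+H3+H4), H5 (series) = (-16*s^3 - 8*s^2 + 24*s)/(12*s^5 + 28*s^4 - 43*s^3 - 53*s^2 + 15*s + 9)
Step 2 gives the overall T(s). Then T(0) = 0/9 = 0.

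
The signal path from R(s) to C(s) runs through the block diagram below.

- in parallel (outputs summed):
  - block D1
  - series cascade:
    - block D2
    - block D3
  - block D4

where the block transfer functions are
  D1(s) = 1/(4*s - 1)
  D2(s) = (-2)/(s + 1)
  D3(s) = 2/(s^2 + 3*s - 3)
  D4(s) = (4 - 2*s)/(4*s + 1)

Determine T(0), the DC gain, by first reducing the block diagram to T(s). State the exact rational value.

1. combine D2, D3 in series -> (-4)/(s^3 + 4*s^2 - 3)
2. reduce the parallel group D1, (D2*D3), D4 -> (-8*s^5 - 10*s^4 + 85*s^3 - 52*s^2 - 66*s + 13)/(16*s^5 + 64*s^4 - s^3 - 52*s^2 + 3)
DC gain: substitute s = 0 into T(s) from step 2: T(0) = 13/3.

Hence the answer: 13/3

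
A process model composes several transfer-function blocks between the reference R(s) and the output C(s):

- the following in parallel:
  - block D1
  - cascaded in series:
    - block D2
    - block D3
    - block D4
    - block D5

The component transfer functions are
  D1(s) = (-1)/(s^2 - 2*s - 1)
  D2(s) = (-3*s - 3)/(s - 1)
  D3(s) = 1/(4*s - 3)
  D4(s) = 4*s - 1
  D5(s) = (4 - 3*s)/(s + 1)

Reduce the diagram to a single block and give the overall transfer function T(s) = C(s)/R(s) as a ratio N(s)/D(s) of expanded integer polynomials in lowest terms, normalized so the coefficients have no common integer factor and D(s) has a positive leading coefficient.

Step 1: reduce the series chain D2, D3, D4, D5, giving (36*s^2 - 57*s + 12)/(4*s^2 - 7*s + 3)
Step 2: combine D1, (D2*D3*D4*D5) in parallel, which is the overall transfer function T(s) = C(s)/R(s) in lowest terms

Hence the answer: (36*s^4 - 129*s^3 + 86*s^2 + 40*s - 15)/(4*s^4 - 15*s^3 + 13*s^2 + s - 3)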